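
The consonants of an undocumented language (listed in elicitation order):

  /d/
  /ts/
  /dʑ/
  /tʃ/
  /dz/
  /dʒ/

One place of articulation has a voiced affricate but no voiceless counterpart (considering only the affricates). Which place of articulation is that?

alveolo-palatal

alveolar: voiceless /ts/, voiced /dz/.
postalveolar: voiceless /tʃ/, voiced /dʒ/.
alveolo-palatal: voiceless —, voiced /dʑ/.
Every place of articulation has a voiceless member except alveolo-palatal, where /tɕ/ would be expected.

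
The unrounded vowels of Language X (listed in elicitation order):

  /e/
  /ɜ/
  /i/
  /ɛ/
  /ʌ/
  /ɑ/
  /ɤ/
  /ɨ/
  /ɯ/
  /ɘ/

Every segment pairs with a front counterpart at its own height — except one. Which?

/ɑ/

High: /i/ ~ /ɨ/ ~ /ɯ/
High-mid: /e/ ~ /ɘ/ ~ /ɤ/
Low-mid: /ɛ/ ~ /ɜ/ ~ /ʌ/
Low: only /ɑ/ (back); no front partner.
So /ɑ/ is the unpaired segment.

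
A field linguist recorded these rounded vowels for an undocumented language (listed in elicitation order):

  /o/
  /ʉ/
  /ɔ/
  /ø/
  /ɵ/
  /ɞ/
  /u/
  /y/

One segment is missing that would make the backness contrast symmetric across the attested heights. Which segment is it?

/œ/

high: front /y/, central /ʉ/, back /u/.
high-mid: front /ø/, central /ɵ/, back /o/.
low-mid: front —, central /ɞ/, back /ɔ/.
The low-mid row has no front member, so the gap is the low-mid front rounded vowel /œ/.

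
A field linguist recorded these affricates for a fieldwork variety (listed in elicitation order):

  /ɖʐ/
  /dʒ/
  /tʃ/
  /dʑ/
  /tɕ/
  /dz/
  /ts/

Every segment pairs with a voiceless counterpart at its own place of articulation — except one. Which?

/ɖʐ/

Alveolar: /ts/ ~ /dz/
Postalveolar: /tʃ/ ~ /dʒ/
Alveolo-palatal: /tɕ/ ~ /dʑ/
Retroflex: only /ɖʐ/ (voiced); no voiceless partner.
So /ɖʐ/ is the unpaired segment.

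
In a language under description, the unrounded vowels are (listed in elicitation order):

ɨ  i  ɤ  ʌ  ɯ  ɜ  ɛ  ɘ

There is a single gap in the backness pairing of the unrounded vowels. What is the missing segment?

height            front     central   back    
high              i         ɨ         ɯ       
high-mid          —         ɘ         ɤ       
low-mid           ɛ         ɜ         ʌ       
The high-mid row has no front member, so the gap is the high-mid front unrounded vowel /e/.

/e/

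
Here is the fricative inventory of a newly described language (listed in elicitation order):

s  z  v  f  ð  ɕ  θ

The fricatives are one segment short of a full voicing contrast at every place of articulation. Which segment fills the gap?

/ʑ/

labiodental: voiceless /f/, voiced /v/.
dental: voiceless /θ/, voiced /ð/.
alveolar: voiceless /s/, voiced /z/.
alveolo-palatal: voiceless /ɕ/, voiced —.
The alveolo-palatal row has no voiced member, so the gap is the voiced alveolo-palatal fricative /ʑ/.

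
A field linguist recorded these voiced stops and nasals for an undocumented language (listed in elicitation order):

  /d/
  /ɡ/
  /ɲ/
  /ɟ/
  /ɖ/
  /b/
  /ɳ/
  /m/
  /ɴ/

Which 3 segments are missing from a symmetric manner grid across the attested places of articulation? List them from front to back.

bilabial: oral stop /b/, nasal /m/.
alveolar: oral stop /d/, nasal —.
retroflex: oral stop /ɖ/, nasal /ɳ/.
palatal: oral stop /ɟ/, nasal /ɲ/.
velar: oral stop /ɡ/, nasal —.
uvular: oral stop —, nasal /ɴ/.
Gaps, from front to back: alveolar lacks nasal (/n/); velar lacks nasal (/ŋ/); uvular lacks oral stop (/ɢ/).

/n/, /ŋ/, /ɢ/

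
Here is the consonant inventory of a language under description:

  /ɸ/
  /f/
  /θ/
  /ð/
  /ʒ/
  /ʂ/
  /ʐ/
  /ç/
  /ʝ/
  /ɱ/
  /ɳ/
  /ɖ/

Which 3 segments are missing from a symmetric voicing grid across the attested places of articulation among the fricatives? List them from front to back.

bilabial: voiceless /ɸ/, voiced —.
labiodental: voiceless /f/, voiced —.
dental: voiceless /θ/, voiced /ð/.
postalveolar: voiceless —, voiced /ʒ/.
retroflex: voiceless /ʂ/, voiced /ʐ/.
palatal: voiceless /ç/, voiced /ʝ/.
Gaps, from front to back: bilabial lacks voiced (/β/); labiodental lacks voiced (/v/); postalveolar lacks voiceless (/ʃ/).

/β/, /v/, /ʃ/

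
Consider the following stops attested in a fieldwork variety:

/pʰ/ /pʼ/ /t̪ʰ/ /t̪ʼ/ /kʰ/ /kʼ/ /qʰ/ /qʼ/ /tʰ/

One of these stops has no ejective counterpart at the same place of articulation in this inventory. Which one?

Bilabial: /pʰ/ ~ /pʼ/
Dental: /t̪ʰ/ ~ /t̪ʼ/
Velar: /kʰ/ ~ /kʼ/
Uvular: /qʰ/ ~ /qʼ/
Alveolar: only /tʰ/ (aspirated); no ejective partner.
So /tʰ/ is the unpaired segment.

/tʰ/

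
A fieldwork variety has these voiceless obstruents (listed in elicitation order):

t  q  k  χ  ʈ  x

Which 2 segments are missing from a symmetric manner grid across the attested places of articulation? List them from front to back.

place of articulation  stop      fricative
alveolar          t         —       
retroflex         ʈ         —       
velar             k         x       
uvular            q         χ       
Gaps, from front to back: alveolar lacks fricative (/s/); retroflex lacks fricative (/ʂ/).

/s/, /ʂ/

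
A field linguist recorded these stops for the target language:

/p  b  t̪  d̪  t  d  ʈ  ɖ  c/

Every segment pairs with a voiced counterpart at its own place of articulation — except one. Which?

Bilabial: /p/ ~ /b/
Dental: /t̪/ ~ /d̪/
Alveolar: /t/ ~ /d/
Retroflex: /ʈ/ ~ /ɖ/
Palatal: only /c/ (voiceless); no voiced partner.
So /c/ is the unpaired segment.

/c/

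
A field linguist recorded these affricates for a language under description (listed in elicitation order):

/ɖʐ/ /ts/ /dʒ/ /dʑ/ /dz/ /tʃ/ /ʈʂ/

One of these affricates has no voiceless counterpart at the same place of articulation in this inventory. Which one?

Alveolar: /ts/ ~ /dz/
Postalveolar: /tʃ/ ~ /dʒ/
Retroflex: /ʈʂ/ ~ /ɖʐ/
Alveolo-palatal: only /dʑ/ (voiced); no voiceless partner.
So /dʑ/ is the unpaired segment.

/dʑ/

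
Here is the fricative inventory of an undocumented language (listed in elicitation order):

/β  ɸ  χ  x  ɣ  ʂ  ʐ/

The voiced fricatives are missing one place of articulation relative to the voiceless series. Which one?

bilabial: voiceless /ɸ/, voiced /β/.
retroflex: voiceless /ʂ/, voiced /ʐ/.
velar: voiceless /x/, voiced /ɣ/.
uvular: voiceless /χ/, voiced —.
Every place of articulation has a voiced member except uvular, where /ʁ/ would be expected.

uvular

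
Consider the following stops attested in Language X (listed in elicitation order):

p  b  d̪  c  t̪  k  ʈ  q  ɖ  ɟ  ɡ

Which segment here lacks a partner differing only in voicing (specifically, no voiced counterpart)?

/q/

Bilabial: /p/ ~ /b/
Dental: /t̪/ ~ /d̪/
Retroflex: /ʈ/ ~ /ɖ/
Palatal: /c/ ~ /ɟ/
Velar: /k/ ~ /ɡ/
Uvular: only /q/ (voiceless); no voiced partner.
So /q/ is the unpaired segment.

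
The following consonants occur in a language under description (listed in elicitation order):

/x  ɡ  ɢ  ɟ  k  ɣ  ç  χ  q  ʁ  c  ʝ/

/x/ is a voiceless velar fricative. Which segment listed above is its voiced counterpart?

/ɣ/

The voiced counterpart is a voiced velar fricative — in this inventory, /ɣ/.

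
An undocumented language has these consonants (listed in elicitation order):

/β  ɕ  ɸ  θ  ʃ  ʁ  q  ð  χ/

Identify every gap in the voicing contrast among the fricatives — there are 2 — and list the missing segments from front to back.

place of articulation  voiceless  voiced  
bilabial          ɸ         β       
dental            θ         ð       
postalveolar      ʃ         —       
alveolo-palatal   ɕ         —       
uvular            χ         ʁ       
Gaps, from front to back: postalveolar lacks voiced (/ʒ/); alveolo-palatal lacks voiced (/ʑ/).

/ʒ/, /ʑ/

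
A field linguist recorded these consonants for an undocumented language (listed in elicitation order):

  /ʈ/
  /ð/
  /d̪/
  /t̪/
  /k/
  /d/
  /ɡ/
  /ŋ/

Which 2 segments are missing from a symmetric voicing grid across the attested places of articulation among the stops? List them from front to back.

Voiceless: /t̪/ (dental), /ʈ/ (retroflex), /k/ (velar).
Voiced: /d̪/ (dental), /d/ (alveolar), /ɡ/ (velar).
Gaps, from front to back: alveolar lacks voiceless (/t/); retroflex lacks voiced (/ɖ/).

/t/, /ɖ/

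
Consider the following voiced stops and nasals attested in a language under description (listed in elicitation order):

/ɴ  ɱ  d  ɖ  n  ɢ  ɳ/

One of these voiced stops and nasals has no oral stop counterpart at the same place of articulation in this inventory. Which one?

/ɱ/

Alveolar: /d/ ~ /n/
Retroflex: /ɖ/ ~ /ɳ/
Uvular: /ɢ/ ~ /ɴ/
Labiodental: only /ɱ/ (nasal); no oral stop partner.
So /ɱ/ is the unpaired segment.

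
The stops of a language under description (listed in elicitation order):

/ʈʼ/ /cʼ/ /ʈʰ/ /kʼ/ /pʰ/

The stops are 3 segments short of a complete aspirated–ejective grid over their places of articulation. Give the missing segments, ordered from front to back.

/pʼ/, /cʰ/, /kʰ/

place of articulation  aspirated  ejective
bilabial          pʰ        —       
retroflex         ʈʰ        ʈʼ      
palatal           —         cʼ      
velar             —         kʼ      
Gaps, from front to back: bilabial lacks ejective (/pʼ/); palatal lacks aspirated (/cʰ/); velar lacks aspirated (/kʰ/).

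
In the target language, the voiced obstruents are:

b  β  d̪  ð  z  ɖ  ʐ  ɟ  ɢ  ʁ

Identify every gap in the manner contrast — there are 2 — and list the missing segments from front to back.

bilabial: stop /b/, fricative /β/.
dental: stop /d̪/, fricative /ð/.
alveolar: stop —, fricative /z/.
retroflex: stop /ɖ/, fricative /ʐ/.
palatal: stop /ɟ/, fricative —.
uvular: stop /ɢ/, fricative /ʁ/.
Gaps, from front to back: alveolar lacks stop (/d/); palatal lacks fricative (/ʝ/).

/d/, /ʝ/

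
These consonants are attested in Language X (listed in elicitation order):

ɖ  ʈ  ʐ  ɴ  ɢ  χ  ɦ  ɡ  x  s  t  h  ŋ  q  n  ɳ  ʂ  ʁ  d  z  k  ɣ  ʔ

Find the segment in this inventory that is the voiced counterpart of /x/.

/ɣ/

/x/ is a voiceless velar fricative.
The voiced counterpart is a voiced velar fricative — in this inventory, /ɣ/.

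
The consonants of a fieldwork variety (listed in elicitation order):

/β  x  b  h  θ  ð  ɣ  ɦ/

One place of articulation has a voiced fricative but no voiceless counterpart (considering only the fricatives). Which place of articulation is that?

Voiceless: /θ/ (dental), /x/ (velar), /h/ (glottal).
Voiced: /β/ (bilabial), /ð/ (dental), /ɣ/ (velar), /ɦ/ (glottal).
Every place of articulation has a voiceless member except bilabial, where /ɸ/ would be expected.

bilabial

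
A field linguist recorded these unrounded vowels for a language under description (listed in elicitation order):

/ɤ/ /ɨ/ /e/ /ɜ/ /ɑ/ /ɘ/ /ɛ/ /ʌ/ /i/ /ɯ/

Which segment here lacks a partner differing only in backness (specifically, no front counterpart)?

/ɑ/

High: /i/ ~ /ɨ/ ~ /ɯ/
High-mid: /e/ ~ /ɘ/ ~ /ɤ/
Low-mid: /ɛ/ ~ /ɜ/ ~ /ʌ/
Low: only /ɑ/ (back); no front partner.
So /ɑ/ is the unpaired segment.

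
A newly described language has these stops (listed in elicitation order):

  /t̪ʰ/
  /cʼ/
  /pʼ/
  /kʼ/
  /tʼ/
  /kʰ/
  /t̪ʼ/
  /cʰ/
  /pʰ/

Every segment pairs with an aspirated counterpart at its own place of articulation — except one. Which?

/tʼ/

Bilabial: /pʰ/ ~ /pʼ/
Dental: /t̪ʰ/ ~ /t̪ʼ/
Palatal: /cʰ/ ~ /cʼ/
Velar: /kʰ/ ~ /kʼ/
Alveolar: only /tʼ/ (ejective); no aspirated partner.
So /tʼ/ is the unpaired segment.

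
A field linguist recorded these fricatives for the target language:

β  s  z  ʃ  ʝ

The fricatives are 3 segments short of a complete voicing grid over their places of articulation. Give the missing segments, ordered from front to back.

/ɸ/, /ʒ/, /ç/

place of articulation  voiceless  voiced  
bilabial          —         β       
alveolar          s         z       
postalveolar      ʃ         —       
palatal           —         ʝ       
Gaps, from front to back: bilabial lacks voiceless (/ɸ/); postalveolar lacks voiced (/ʒ/); palatal lacks voiceless (/ç/).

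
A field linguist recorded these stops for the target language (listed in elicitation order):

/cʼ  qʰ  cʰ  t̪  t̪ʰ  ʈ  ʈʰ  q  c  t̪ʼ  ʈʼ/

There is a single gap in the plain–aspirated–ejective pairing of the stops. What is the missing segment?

place of articulation  plain     aspirated  ejective
dental            t̪        t̪ʰ       t̪ʼ     
retroflex         ʈ         ʈʰ        ʈʼ      
palatal           c         cʰ        cʼ      
uvular            q         qʰ        —       
The uvular row has no ejective member, so the gap is the ejective uvular stop /qʼ/.

/qʼ/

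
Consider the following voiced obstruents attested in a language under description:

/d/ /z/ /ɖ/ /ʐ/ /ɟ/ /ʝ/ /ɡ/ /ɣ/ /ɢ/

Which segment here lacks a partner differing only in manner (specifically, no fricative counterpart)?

/ɢ/

Alveolar: /d/ ~ /z/
Retroflex: /ɖ/ ~ /ʐ/
Palatal: /ɟ/ ~ /ʝ/
Velar: /ɡ/ ~ /ɣ/
Uvular: only /ɢ/ (stop); no fricative partner.
So /ɢ/ is the unpaired segment.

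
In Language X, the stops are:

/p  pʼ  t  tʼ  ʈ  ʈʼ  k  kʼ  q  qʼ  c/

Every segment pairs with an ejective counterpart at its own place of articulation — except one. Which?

/c/

Bilabial: /p/ ~ /pʼ/
Alveolar: /t/ ~ /tʼ/
Retroflex: /ʈ/ ~ /ʈʼ/
Velar: /k/ ~ /kʼ/
Uvular: /q/ ~ /qʼ/
Palatal: only /c/ (plain); no ejective partner.
So /c/ is the unpaired segment.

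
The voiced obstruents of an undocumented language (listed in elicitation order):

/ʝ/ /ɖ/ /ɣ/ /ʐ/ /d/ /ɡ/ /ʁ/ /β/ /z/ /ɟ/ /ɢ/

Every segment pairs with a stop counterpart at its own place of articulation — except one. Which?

Alveolar: /d/ ~ /z/
Retroflex: /ɖ/ ~ /ʐ/
Palatal: /ɟ/ ~ /ʝ/
Velar: /ɡ/ ~ /ɣ/
Uvular: /ɢ/ ~ /ʁ/
Bilabial: only /β/ (fricative); no stop partner.
So /β/ is the unpaired segment.

/β/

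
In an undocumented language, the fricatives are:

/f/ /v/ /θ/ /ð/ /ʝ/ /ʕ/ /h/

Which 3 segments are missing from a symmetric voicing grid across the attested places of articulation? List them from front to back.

labiodental: voiceless /f/, voiced /v/.
dental: voiceless /θ/, voiced /ð/.
palatal: voiceless —, voiced /ʝ/.
pharyngeal: voiceless —, voiced /ʕ/.
glottal: voiceless /h/, voiced —.
Gaps, from front to back: palatal lacks voiceless (/ç/); pharyngeal lacks voiceless (/ħ/); glottal lacks voiced (/ɦ/).

/ç/, /ħ/, /ɦ/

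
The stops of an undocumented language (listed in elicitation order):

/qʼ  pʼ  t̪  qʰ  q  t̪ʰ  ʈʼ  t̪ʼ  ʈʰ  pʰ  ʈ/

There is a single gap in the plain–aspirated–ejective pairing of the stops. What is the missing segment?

/p/

place of articulation  plain     aspirated  ejective
bilabial          —         pʰ        pʼ      
dental            t̪        t̪ʰ       t̪ʼ     
retroflex         ʈ         ʈʰ        ʈʼ      
uvular            q         qʰ        qʼ      
The bilabial row has no plain member, so the gap is the plain bilabial stop /p/.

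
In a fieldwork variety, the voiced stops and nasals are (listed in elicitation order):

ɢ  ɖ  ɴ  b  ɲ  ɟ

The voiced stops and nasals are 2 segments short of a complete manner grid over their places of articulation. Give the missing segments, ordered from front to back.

/m/, /ɳ/

Oral stop: /b/ (bilabial), /ɖ/ (retroflex), /ɟ/ (palatal), /ɢ/ (uvular).
Nasal: /ɲ/ (palatal), /ɴ/ (uvular).
Gaps, from front to back: bilabial lacks nasal (/m/); retroflex lacks nasal (/ɳ/).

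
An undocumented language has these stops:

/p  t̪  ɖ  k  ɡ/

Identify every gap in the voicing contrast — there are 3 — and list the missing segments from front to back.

/b/, /d̪/, /ʈ/

bilabial: voiceless /p/, voiced —.
dental: voiceless /t̪/, voiced —.
retroflex: voiceless —, voiced /ɖ/.
velar: voiceless /k/, voiced /ɡ/.
Gaps, from front to back: bilabial lacks voiced (/b/); dental lacks voiced (/d̪/); retroflex lacks voiceless (/ʈ/).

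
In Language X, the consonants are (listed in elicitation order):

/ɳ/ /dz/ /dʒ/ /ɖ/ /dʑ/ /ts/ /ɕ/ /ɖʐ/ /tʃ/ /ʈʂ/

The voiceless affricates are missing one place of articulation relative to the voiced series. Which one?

alveolo-palatal

place of articulation  voiceless  voiced  
alveolar          ts        dz      
postalveolar      tʃ        dʒ      
retroflex         ʈʂ        ɖʐ      
alveolo-palatal   —         dʑ      
Every place of articulation has a voiceless member except alveolo-palatal, where /tɕ/ would be expected.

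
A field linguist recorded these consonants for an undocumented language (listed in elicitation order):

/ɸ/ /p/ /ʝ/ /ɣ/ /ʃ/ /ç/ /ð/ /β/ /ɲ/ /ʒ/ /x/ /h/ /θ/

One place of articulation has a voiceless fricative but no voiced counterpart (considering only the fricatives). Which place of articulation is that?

glottal

place of articulation  voiceless  voiced  
bilabial          ɸ         β       
dental            θ         ð       
postalveolar      ʃ         ʒ       
palatal           ç         ʝ       
velar             x         ɣ       
glottal           h         —       
Every place of articulation has a voiced member except glottal, where /ɦ/ would be expected.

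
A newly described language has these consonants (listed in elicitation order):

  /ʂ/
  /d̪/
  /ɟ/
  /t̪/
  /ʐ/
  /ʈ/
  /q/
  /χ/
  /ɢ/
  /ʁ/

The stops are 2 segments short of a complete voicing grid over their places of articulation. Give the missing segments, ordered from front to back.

dental: voiceless /t̪/, voiced /d̪/.
retroflex: voiceless /ʈ/, voiced —.
palatal: voiceless —, voiced /ɟ/.
uvular: voiceless /q/, voiced /ɢ/.
Gaps, from front to back: retroflex lacks voiced (/ɖ/); palatal lacks voiceless (/c/).

/ɖ/, /c/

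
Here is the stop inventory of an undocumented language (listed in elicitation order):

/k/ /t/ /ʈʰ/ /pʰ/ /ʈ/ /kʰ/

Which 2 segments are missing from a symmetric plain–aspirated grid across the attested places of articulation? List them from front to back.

place of articulation  plain     aspirated
bilabial          —         pʰ      
alveolar          t         —       
retroflex         ʈ         ʈʰ      
velar             k         kʰ      
Gaps, from front to back: bilabial lacks plain (/p/); alveolar lacks aspirated (/tʰ/).

/p/, /tʰ/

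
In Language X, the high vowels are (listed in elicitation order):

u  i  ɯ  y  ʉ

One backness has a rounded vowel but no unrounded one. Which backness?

central

front: unrounded /i/, rounded /y/.
central: unrounded —, rounded /ʉ/.
back: unrounded /ɯ/, rounded /u/.
Every backness has an unrounded member except central, where /ɨ/ would be expected.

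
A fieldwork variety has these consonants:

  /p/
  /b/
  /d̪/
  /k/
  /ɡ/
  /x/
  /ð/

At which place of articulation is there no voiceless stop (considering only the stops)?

dental

bilabial: voiceless /p/, voiced /b/.
dental: voiceless —, voiced /d̪/.
velar: voiceless /k/, voiced /ɡ/.
Every place of articulation has a voiceless member except dental, where /t̪/ would be expected.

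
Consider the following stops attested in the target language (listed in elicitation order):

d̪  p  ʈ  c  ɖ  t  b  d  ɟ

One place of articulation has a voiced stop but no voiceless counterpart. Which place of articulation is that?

dental

bilabial: voiceless /p/, voiced /b/.
dental: voiceless —, voiced /d̪/.
alveolar: voiceless /t/, voiced /d/.
retroflex: voiceless /ʈ/, voiced /ɖ/.
palatal: voiceless /c/, voiced /ɟ/.
Every place of articulation has a voiceless member except dental, where /t̪/ would be expected.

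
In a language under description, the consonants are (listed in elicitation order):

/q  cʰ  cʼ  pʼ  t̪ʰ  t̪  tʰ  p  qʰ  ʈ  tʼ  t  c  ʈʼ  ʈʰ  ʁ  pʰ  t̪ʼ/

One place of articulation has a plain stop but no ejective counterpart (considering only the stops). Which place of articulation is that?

uvular

place of articulation  plain     aspirated  ejective
bilabial          p         pʰ        pʼ      
dental            t̪        t̪ʰ       t̪ʼ     
alveolar          t         tʰ        tʼ      
retroflex         ʈ         ʈʰ        ʈʼ      
palatal           c         cʰ        cʼ      
uvular            q         qʰ        —       
Every place of articulation has an ejective member except uvular, where /qʼ/ would be expected.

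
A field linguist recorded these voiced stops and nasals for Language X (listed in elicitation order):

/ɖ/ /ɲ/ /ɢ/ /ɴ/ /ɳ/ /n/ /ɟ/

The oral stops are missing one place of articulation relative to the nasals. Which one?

alveolar

Oral stop: /ɖ/ (retroflex), /ɟ/ (palatal), /ɢ/ (uvular).
Nasal: /n/ (alveolar), /ɳ/ (retroflex), /ɲ/ (palatal), /ɴ/ (uvular).
Every place of articulation has an oral stop member except alveolar, where /d/ would be expected.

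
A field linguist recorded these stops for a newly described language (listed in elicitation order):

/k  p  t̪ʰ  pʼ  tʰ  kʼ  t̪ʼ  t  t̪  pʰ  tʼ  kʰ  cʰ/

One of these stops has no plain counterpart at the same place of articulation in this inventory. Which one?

/cʰ/

Bilabial: /p/ ~ /pʰ/ ~ /pʼ/
Dental: /t̪/ ~ /t̪ʰ/ ~ /t̪ʼ/
Alveolar: /t/ ~ /tʰ/ ~ /tʼ/
Velar: /k/ ~ /kʰ/ ~ /kʼ/
Palatal: only /cʰ/ (aspirated); no plain partner.
So /cʰ/ is the unpaired segment.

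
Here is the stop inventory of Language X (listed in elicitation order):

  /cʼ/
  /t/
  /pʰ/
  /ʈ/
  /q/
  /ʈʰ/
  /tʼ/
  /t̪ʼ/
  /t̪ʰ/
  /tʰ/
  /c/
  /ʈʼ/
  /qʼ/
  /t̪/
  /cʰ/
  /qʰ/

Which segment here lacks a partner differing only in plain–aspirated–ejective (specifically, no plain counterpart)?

/pʰ/

Dental: /t̪/ ~ /t̪ʰ/ ~ /t̪ʼ/
Alveolar: /t/ ~ /tʰ/ ~ /tʼ/
Retroflex: /ʈ/ ~ /ʈʰ/ ~ /ʈʼ/
Palatal: /c/ ~ /cʰ/ ~ /cʼ/
Uvular: /q/ ~ /qʰ/ ~ /qʼ/
Bilabial: only /pʰ/ (aspirated); no plain partner.
So /pʰ/ is the unpaired segment.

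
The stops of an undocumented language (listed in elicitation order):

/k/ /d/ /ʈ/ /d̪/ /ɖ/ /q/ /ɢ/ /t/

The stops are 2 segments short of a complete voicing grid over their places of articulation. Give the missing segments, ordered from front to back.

/t̪/, /ɡ/

dental: voiceless —, voiced /d̪/.
alveolar: voiceless /t/, voiced /d/.
retroflex: voiceless /ʈ/, voiced /ɖ/.
velar: voiceless /k/, voiced —.
uvular: voiceless /q/, voiced /ɢ/.
Gaps, from front to back: dental lacks voiceless (/t̪/); velar lacks voiced (/ɡ/).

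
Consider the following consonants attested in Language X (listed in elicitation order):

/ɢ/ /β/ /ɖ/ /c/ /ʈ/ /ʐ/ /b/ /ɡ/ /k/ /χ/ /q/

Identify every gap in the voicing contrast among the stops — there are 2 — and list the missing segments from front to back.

/p/, /ɟ/

Voiceless: /ʈ/ (retroflex), /c/ (palatal), /k/ (velar), /q/ (uvular).
Voiced: /b/ (bilabial), /ɖ/ (retroflex), /ɡ/ (velar), /ɢ/ (uvular).
Gaps, from front to back: bilabial lacks voiceless (/p/); palatal lacks voiced (/ɟ/).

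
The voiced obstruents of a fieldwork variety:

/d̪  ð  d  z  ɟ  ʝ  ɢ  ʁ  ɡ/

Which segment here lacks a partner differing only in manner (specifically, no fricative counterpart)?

Dental: /d̪/ ~ /ð/
Alveolar: /d/ ~ /z/
Palatal: /ɟ/ ~ /ʝ/
Uvular: /ɢ/ ~ /ʁ/
Velar: only /ɡ/ (stop); no fricative partner.
So /ɡ/ is the unpaired segment.

/ɡ/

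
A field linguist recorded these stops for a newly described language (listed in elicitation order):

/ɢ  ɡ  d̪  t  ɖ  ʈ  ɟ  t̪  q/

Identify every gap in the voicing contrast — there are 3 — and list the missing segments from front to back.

/d/, /c/, /k/

Voiceless: /t̪/ (dental), /t/ (alveolar), /ʈ/ (retroflex), /q/ (uvular).
Voiced: /d̪/ (dental), /ɖ/ (retroflex), /ɟ/ (palatal), /ɡ/ (velar), /ɢ/ (uvular).
Gaps, from front to back: alveolar lacks voiced (/d/); palatal lacks voiceless (/c/); velar lacks voiceless (/k/).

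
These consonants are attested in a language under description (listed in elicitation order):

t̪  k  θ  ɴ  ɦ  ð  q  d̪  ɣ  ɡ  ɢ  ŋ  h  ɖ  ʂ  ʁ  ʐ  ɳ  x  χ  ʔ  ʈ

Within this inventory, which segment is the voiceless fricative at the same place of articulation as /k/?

/k/ is a voiceless velar stop.
The voiceless fricative at the same place is a voiceless velar fricative — in this inventory, /x/.

/x/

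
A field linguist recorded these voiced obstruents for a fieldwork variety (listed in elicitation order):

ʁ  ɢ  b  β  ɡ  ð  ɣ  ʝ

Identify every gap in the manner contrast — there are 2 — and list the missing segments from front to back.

bilabial: stop /b/, fricative /β/.
dental: stop —, fricative /ð/.
palatal: stop —, fricative /ʝ/.
velar: stop /ɡ/, fricative /ɣ/.
uvular: stop /ɢ/, fricative /ʁ/.
Gaps, from front to back: dental lacks stop (/d̪/); palatal lacks stop (/ɟ/).

/d̪/, /ɟ/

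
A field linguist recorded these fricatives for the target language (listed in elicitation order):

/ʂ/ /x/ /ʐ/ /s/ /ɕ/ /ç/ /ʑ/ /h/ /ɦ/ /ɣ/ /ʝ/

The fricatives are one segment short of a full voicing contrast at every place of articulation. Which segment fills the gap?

Voiceless: /s/ (alveolar), /ʂ/ (retroflex), /ɕ/ (alveolo-palatal), /ç/ (palatal), /x/ (velar), /h/ (glottal).
Voiced: /ʐ/ (retroflex), /ʑ/ (alveolo-palatal), /ʝ/ (palatal), /ɣ/ (velar), /ɦ/ (glottal).
The alveolar row has no voiced member, so the gap is the voiced alveolar fricative /z/.

/z/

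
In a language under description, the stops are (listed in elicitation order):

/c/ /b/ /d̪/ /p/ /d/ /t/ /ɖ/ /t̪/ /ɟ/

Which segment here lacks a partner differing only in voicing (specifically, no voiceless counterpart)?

Bilabial: /p/ ~ /b/
Dental: /t̪/ ~ /d̪/
Alveolar: /t/ ~ /d/
Palatal: /c/ ~ /ɟ/
Retroflex: only /ɖ/ (voiced); no voiceless partner.
So /ɖ/ is the unpaired segment.

/ɖ/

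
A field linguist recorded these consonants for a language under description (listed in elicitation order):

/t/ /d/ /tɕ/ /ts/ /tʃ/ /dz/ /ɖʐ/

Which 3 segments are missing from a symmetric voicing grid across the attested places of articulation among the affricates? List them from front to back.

/dʒ/, /ʈʂ/, /dʑ/

place of articulation  voiceless  voiced  
alveolar          ts        dz      
postalveolar      tʃ        —       
retroflex         —         ɖʐ      
alveolo-palatal   tɕ        —       
Gaps, from front to back: postalveolar lacks voiced (/dʒ/); retroflex lacks voiceless (/ʈʂ/); alveolo-palatal lacks voiced (/dʑ/).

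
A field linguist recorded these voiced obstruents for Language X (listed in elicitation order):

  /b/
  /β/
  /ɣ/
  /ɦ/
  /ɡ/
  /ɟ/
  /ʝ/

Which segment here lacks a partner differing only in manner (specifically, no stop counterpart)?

Bilabial: /b/ ~ /β/
Palatal: /ɟ/ ~ /ʝ/
Velar: /ɡ/ ~ /ɣ/
Glottal: only /ɦ/ (fricative); no stop partner.
So /ɦ/ is the unpaired segment.

/ɦ/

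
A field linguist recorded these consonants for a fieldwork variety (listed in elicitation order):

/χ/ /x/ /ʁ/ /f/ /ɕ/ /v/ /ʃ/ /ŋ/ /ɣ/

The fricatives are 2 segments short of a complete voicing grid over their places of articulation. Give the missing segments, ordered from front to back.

place of articulation  voiceless  voiced  
labiodental       f         v       
postalveolar      ʃ         —       
alveolo-palatal   ɕ         —       
velar             x         ɣ       
uvular            χ         ʁ       
Gaps, from front to back: postalveolar lacks voiced (/ʒ/); alveolo-palatal lacks voiced (/ʑ/).

/ʒ/, /ʑ/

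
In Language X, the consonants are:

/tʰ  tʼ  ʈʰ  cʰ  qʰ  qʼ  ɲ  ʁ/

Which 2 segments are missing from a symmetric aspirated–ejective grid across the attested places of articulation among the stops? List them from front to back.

alveolar: aspirated /tʰ/, ejective /tʼ/.
retroflex: aspirated /ʈʰ/, ejective —.
palatal: aspirated /cʰ/, ejective —.
uvular: aspirated /qʰ/, ejective /qʼ/.
Gaps, from front to back: retroflex lacks ejective (/ʈʼ/); palatal lacks ejective (/cʼ/).

/ʈʼ/, /cʼ/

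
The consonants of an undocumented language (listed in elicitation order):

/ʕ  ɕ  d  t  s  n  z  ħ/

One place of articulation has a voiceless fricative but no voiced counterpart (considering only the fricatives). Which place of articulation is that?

alveolo-palatal

alveolar: voiceless /s/, voiced /z/.
alveolo-palatal: voiceless /ɕ/, voiced —.
pharyngeal: voiceless /ħ/, voiced /ʕ/.
Every place of articulation has a voiced member except alveolo-palatal, where /ʑ/ would be expected.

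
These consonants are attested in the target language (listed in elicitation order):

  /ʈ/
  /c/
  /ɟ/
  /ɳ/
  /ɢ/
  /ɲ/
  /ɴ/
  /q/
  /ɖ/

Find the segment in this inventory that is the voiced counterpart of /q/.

/q/ is a voiceless uvular stop.
The voiced counterpart is a voiced uvular stop — in this inventory, /ɢ/.

/ɢ/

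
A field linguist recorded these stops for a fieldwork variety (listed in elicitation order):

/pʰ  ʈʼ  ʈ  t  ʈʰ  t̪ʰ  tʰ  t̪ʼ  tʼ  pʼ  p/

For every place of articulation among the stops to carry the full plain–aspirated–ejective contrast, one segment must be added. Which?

place of articulation  plain     aspirated  ejective
bilabial          p         pʰ        pʼ      
dental            —         t̪ʰ       t̪ʼ     
alveolar          t         tʰ        tʼ      
retroflex         ʈ         ʈʰ        ʈʼ      
The dental row has no plain member, so the gap is the plain dental stop /t̪/.

/t̪/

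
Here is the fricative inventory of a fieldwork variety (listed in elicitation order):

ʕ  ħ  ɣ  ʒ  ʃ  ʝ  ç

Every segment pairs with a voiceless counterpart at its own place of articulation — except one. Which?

/ɣ/

Postalveolar: /ʃ/ ~ /ʒ/
Palatal: /ç/ ~ /ʝ/
Pharyngeal: /ħ/ ~ /ʕ/
Velar: only /ɣ/ (voiced); no voiceless partner.
So /ɣ/ is the unpaired segment.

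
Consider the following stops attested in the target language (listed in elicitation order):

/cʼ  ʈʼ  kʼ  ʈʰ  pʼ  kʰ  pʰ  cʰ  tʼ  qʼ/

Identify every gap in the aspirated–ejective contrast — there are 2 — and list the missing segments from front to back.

/tʰ/, /qʰ/

place of articulation  aspirated  ejective
bilabial          pʰ        pʼ      
alveolar          —         tʼ      
retroflex         ʈʰ        ʈʼ      
palatal           cʰ        cʼ      
velar             kʰ        kʼ      
uvular            —         qʼ      
Gaps, from front to back: alveolar lacks aspirated (/tʰ/); uvular lacks aspirated (/qʰ/).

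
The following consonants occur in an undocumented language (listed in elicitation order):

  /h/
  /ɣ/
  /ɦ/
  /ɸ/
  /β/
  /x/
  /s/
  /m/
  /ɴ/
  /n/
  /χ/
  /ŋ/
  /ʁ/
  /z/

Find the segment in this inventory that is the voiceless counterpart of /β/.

/β/ is a voiced bilabial fricative.
The voiceless counterpart is a voiceless bilabial fricative — in this inventory, /ɸ/.

/ɸ/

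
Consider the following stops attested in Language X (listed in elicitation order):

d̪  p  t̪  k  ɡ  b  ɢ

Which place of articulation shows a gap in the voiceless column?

uvular

place of articulation  voiceless  voiced  
bilabial          p         b       
dental            t̪        d̪      
velar             k         ɡ       
uvular            —         ɢ       
Every place of articulation has a voiceless member except uvular, where /q/ would be expected.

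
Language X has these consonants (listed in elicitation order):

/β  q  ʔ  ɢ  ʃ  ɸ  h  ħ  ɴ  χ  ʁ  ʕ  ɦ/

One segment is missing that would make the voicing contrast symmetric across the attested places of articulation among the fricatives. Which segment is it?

Voiceless: /ɸ/ (bilabial), /ʃ/ (postalveolar), /χ/ (uvular), /ħ/ (pharyngeal), /h/ (glottal).
Voiced: /β/ (bilabial), /ʁ/ (uvular), /ʕ/ (pharyngeal), /ɦ/ (glottal).
The postalveolar row has no voiced member, so the gap is the voiced postalveolar fricative /ʒ/.

/ʒ/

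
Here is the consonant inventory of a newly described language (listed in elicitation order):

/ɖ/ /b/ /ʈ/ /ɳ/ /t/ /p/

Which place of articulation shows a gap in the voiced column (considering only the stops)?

bilabial: voiceless /p/, voiced /b/.
alveolar: voiceless /t/, voiced —.
retroflex: voiceless /ʈ/, voiced /ɖ/.
Every place of articulation has a voiced member except alveolar, where /d/ would be expected.

alveolar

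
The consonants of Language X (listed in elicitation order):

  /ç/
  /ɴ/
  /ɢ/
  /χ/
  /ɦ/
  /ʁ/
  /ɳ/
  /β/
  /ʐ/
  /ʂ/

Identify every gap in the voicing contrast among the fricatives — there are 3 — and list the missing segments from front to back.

/ɸ/, /ʝ/, /h/

Voiceless: /ʂ/ (retroflex), /ç/ (palatal), /χ/ (uvular).
Voiced: /β/ (bilabial), /ʐ/ (retroflex), /ʁ/ (uvular), /ɦ/ (glottal).
Gaps, from front to back: bilabial lacks voiceless (/ɸ/); palatal lacks voiced (/ʝ/); glottal lacks voiceless (/h/).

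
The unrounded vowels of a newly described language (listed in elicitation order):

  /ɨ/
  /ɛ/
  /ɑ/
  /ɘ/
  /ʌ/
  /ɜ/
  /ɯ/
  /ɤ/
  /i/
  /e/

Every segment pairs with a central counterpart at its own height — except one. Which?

/ɑ/

High: /i/ ~ /ɨ/ ~ /ɯ/
High-mid: /e/ ~ /ɘ/ ~ /ɤ/
Low-mid: /ɛ/ ~ /ɜ/ ~ /ʌ/
Low: only /ɑ/ (back); no central partner.
So /ɑ/ is the unpaired segment.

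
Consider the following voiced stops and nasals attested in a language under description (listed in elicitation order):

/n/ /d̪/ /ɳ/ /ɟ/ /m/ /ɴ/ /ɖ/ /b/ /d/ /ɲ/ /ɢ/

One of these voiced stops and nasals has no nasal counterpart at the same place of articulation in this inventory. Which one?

Bilabial: /b/ ~ /m/
Alveolar: /d/ ~ /n/
Retroflex: /ɖ/ ~ /ɳ/
Palatal: /ɟ/ ~ /ɲ/
Uvular: /ɢ/ ~ /ɴ/
Dental: only /d̪/ (oral stop); no nasal partner.
So /d̪/ is the unpaired segment.

/d̪/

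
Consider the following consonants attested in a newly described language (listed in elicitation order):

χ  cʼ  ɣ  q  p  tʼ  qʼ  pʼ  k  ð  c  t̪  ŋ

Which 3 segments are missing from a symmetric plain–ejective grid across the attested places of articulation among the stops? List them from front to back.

bilabial: plain /p/, ejective /pʼ/.
dental: plain /t̪/, ejective —.
alveolar: plain —, ejective /tʼ/.
palatal: plain /c/, ejective /cʼ/.
velar: plain /k/, ejective —.
uvular: plain /q/, ejective /qʼ/.
Gaps, from front to back: dental lacks ejective (/t̪ʼ/); alveolar lacks plain (/t/); velar lacks ejective (/kʼ/).

/t̪ʼ/, /t/, /kʼ/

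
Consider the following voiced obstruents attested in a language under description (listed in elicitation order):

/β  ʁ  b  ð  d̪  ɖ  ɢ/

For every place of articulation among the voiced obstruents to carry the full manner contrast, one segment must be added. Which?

/ʐ/

Stop: /b/ (bilabial), /d̪/ (dental), /ɖ/ (retroflex), /ɢ/ (uvular).
Fricative: /β/ (bilabial), /ð/ (dental), /ʁ/ (uvular).
The retroflex row has no fricative member, so the gap is the retroflex fricative /ʐ/.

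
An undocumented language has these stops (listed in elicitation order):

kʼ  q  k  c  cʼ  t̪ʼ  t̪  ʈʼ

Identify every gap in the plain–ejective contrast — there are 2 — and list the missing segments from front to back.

place of articulation  plain     ejective
dental            t̪        t̪ʼ     
retroflex         —         ʈʼ      
palatal           c         cʼ      
velar             k         kʼ      
uvular            q         —       
Gaps, from front to back: retroflex lacks plain (/ʈ/); uvular lacks ejective (/qʼ/).

/ʈ/, /qʼ/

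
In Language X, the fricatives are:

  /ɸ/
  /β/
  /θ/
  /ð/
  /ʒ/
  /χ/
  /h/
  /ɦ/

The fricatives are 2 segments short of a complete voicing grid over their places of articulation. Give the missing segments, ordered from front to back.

/ʃ/, /ʁ/

Voiceless: /ɸ/ (bilabial), /θ/ (dental), /χ/ (uvular), /h/ (glottal).
Voiced: /β/ (bilabial), /ð/ (dental), /ʒ/ (postalveolar), /ɦ/ (glottal).
Gaps, from front to back: postalveolar lacks voiceless (/ʃ/); uvular lacks voiced (/ʁ/).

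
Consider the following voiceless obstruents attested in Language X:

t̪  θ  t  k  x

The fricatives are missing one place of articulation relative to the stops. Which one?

Stop: /t̪/ (dental), /t/ (alveolar), /k/ (velar).
Fricative: /θ/ (dental), /x/ (velar).
Every place of articulation has a fricative member except alveolar, where /s/ would be expected.

alveolar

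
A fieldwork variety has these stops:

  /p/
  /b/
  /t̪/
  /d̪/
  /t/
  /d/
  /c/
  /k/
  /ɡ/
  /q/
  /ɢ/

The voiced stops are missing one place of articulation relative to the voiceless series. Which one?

palatal

Voiceless: /p/ (bilabial), /t̪/ (dental), /t/ (alveolar), /c/ (palatal), /k/ (velar), /q/ (uvular).
Voiced: /b/ (bilabial), /d̪/ (dental), /d/ (alveolar), /ɡ/ (velar), /ɢ/ (uvular).
Every place of articulation has a voiced member except palatal, where /ɟ/ would be expected.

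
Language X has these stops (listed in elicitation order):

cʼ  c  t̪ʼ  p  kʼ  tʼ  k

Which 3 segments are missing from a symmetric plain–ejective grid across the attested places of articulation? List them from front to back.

/pʼ/, /t̪/, /t/

Plain: /p/ (bilabial), /c/ (palatal), /k/ (velar).
Ejective: /t̪ʼ/ (dental), /tʼ/ (alveolar), /cʼ/ (palatal), /kʼ/ (velar).
Gaps, from front to back: bilabial lacks ejective (/pʼ/); dental lacks plain (/t̪/); alveolar lacks plain (/t/).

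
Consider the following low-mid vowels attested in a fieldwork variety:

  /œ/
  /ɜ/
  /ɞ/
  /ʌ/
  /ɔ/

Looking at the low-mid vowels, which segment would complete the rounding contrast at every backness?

/ɛ/

Unrounded: /ɜ/ (central), /ʌ/ (back).
Rounded: /œ/ (front), /ɞ/ (central), /ɔ/ (back).
The front row has no unrounded member, so the gap is the front unrounded vowel /ɛ/.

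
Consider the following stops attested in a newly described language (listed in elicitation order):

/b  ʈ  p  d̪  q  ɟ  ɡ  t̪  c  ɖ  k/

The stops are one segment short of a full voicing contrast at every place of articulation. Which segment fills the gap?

Voiceless: /p/ (bilabial), /t̪/ (dental), /ʈ/ (retroflex), /c/ (palatal), /k/ (velar), /q/ (uvular).
Voiced: /b/ (bilabial), /d̪/ (dental), /ɖ/ (retroflex), /ɟ/ (palatal), /ɡ/ (velar).
The uvular row has no voiced member, so the gap is the voiced uvular stop /ɢ/.

/ɢ/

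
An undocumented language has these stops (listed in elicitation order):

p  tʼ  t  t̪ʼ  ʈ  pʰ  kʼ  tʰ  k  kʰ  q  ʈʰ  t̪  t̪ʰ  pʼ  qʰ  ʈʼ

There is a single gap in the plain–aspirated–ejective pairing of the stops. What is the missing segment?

/qʼ/

place of articulation  plain     aspirated  ejective
bilabial          p         pʰ        pʼ      
dental            t̪        t̪ʰ       t̪ʼ     
alveolar          t         tʰ        tʼ      
retroflex         ʈ         ʈʰ        ʈʼ      
velar             k         kʰ        kʼ      
uvular            q         qʰ        —       
The uvular row has no ejective member, so the gap is the ejective uvular stop /qʼ/.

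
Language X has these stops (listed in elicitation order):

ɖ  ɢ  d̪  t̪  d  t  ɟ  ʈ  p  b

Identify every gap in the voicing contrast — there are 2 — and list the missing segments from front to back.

place of articulation  voiceless  voiced  
bilabial          p         b       
dental            t̪        d̪      
alveolar          t         d       
retroflex         ʈ         ɖ       
palatal           —         ɟ       
uvular            —         ɢ       
Gaps, from front to back: palatal lacks voiceless (/c/); uvular lacks voiceless (/q/).

/c/, /q/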